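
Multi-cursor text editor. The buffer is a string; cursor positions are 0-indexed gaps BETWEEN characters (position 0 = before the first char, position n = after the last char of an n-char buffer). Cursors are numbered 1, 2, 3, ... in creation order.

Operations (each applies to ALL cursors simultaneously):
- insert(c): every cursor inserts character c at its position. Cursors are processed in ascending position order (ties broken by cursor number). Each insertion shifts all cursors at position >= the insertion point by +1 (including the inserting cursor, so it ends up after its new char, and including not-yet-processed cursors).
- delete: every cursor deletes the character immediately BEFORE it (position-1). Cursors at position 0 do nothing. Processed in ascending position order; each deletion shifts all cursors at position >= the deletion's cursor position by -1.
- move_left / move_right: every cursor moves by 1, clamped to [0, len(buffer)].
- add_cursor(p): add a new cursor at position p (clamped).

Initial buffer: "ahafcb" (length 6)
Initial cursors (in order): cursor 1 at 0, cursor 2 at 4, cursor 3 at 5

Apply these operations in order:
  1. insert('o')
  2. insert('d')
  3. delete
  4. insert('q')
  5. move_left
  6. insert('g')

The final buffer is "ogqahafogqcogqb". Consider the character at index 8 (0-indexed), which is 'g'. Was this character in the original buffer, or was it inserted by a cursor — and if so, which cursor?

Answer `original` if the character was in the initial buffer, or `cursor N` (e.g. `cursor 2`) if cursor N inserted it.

Answer: cursor 2

Derivation:
After op 1 (insert('o')): buffer="oahafocob" (len 9), cursors c1@1 c2@6 c3@8, authorship 1....2.3.
After op 2 (insert('d')): buffer="odahafodcodb" (len 12), cursors c1@2 c2@8 c3@11, authorship 11....22.33.
After op 3 (delete): buffer="oahafocob" (len 9), cursors c1@1 c2@6 c3@8, authorship 1....2.3.
After op 4 (insert('q')): buffer="oqahafoqcoqb" (len 12), cursors c1@2 c2@8 c3@11, authorship 11....22.33.
After op 5 (move_left): buffer="oqahafoqcoqb" (len 12), cursors c1@1 c2@7 c3@10, authorship 11....22.33.
After op 6 (insert('g')): buffer="ogqahafogqcogqb" (len 15), cursors c1@2 c2@9 c3@13, authorship 111....222.333.
Authorship (.=original, N=cursor N): 1 1 1 . . . . 2 2 2 . 3 3 3 .
Index 8: author = 2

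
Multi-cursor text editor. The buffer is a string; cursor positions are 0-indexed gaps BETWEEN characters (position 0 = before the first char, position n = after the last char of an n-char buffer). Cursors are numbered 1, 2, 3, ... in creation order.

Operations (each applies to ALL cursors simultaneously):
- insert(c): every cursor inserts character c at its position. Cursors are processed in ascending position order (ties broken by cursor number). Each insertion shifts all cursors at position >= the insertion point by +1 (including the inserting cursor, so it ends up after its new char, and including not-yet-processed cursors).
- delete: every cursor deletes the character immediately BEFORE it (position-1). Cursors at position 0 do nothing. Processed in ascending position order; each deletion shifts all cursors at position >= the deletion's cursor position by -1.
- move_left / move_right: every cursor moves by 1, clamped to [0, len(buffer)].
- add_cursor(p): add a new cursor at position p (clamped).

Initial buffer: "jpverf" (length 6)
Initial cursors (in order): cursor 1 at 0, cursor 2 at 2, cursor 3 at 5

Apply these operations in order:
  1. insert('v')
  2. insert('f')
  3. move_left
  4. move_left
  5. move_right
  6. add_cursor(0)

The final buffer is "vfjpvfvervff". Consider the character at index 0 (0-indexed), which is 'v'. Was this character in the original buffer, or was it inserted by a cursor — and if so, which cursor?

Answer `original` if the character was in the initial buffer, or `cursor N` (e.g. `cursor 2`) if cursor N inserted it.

Answer: cursor 1

Derivation:
After op 1 (insert('v')): buffer="vjpvvervf" (len 9), cursors c1@1 c2@4 c3@8, authorship 1..2...3.
After op 2 (insert('f')): buffer="vfjpvfvervff" (len 12), cursors c1@2 c2@6 c3@11, authorship 11..22...33.
After op 3 (move_left): buffer="vfjpvfvervff" (len 12), cursors c1@1 c2@5 c3@10, authorship 11..22...33.
After op 4 (move_left): buffer="vfjpvfvervff" (len 12), cursors c1@0 c2@4 c3@9, authorship 11..22...33.
After op 5 (move_right): buffer="vfjpvfvervff" (len 12), cursors c1@1 c2@5 c3@10, authorship 11..22...33.
After op 6 (add_cursor(0)): buffer="vfjpvfvervff" (len 12), cursors c4@0 c1@1 c2@5 c3@10, authorship 11..22...33.
Authorship (.=original, N=cursor N): 1 1 . . 2 2 . . . 3 3 .
Index 0: author = 1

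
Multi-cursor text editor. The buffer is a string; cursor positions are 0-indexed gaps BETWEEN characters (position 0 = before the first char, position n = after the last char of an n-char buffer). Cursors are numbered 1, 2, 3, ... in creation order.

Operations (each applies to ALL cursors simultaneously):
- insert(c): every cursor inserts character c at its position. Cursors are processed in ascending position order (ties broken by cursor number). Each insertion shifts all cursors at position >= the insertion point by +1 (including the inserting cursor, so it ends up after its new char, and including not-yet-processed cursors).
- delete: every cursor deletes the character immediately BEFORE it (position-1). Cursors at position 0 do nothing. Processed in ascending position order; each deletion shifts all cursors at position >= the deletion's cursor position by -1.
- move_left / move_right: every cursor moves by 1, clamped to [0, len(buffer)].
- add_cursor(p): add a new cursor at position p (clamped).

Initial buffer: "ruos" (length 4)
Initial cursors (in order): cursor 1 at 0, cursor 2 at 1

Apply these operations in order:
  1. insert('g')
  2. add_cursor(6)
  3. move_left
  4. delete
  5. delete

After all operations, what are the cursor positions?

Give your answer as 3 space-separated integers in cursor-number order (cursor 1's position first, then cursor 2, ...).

Answer: 0 0 1

Derivation:
After op 1 (insert('g')): buffer="grguos" (len 6), cursors c1@1 c2@3, authorship 1.2...
After op 2 (add_cursor(6)): buffer="grguos" (len 6), cursors c1@1 c2@3 c3@6, authorship 1.2...
After op 3 (move_left): buffer="grguos" (len 6), cursors c1@0 c2@2 c3@5, authorship 1.2...
After op 4 (delete): buffer="ggus" (len 4), cursors c1@0 c2@1 c3@3, authorship 12..
After op 5 (delete): buffer="gs" (len 2), cursors c1@0 c2@0 c3@1, authorship 2.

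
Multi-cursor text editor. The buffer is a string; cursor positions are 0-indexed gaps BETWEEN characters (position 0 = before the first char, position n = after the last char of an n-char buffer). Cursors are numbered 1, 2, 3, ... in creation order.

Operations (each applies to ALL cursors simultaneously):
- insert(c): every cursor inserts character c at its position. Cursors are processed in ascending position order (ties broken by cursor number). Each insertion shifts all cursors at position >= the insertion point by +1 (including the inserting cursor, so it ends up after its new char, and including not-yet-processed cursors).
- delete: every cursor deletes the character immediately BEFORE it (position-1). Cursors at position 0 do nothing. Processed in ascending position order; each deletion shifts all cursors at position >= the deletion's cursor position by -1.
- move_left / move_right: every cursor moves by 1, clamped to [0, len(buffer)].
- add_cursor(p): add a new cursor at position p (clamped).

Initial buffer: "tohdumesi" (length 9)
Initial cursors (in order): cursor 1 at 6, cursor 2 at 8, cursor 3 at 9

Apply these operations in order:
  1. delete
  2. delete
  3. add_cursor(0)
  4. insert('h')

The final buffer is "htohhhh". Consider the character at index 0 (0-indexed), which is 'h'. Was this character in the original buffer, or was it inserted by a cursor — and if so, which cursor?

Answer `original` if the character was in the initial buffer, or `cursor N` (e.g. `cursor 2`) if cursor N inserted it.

Answer: cursor 4

Derivation:
After op 1 (delete): buffer="tohdue" (len 6), cursors c1@5 c2@6 c3@6, authorship ......
After op 2 (delete): buffer="toh" (len 3), cursors c1@3 c2@3 c3@3, authorship ...
After op 3 (add_cursor(0)): buffer="toh" (len 3), cursors c4@0 c1@3 c2@3 c3@3, authorship ...
After op 4 (insert('h')): buffer="htohhhh" (len 7), cursors c4@1 c1@7 c2@7 c3@7, authorship 4...123
Authorship (.=original, N=cursor N): 4 . . . 1 2 3
Index 0: author = 4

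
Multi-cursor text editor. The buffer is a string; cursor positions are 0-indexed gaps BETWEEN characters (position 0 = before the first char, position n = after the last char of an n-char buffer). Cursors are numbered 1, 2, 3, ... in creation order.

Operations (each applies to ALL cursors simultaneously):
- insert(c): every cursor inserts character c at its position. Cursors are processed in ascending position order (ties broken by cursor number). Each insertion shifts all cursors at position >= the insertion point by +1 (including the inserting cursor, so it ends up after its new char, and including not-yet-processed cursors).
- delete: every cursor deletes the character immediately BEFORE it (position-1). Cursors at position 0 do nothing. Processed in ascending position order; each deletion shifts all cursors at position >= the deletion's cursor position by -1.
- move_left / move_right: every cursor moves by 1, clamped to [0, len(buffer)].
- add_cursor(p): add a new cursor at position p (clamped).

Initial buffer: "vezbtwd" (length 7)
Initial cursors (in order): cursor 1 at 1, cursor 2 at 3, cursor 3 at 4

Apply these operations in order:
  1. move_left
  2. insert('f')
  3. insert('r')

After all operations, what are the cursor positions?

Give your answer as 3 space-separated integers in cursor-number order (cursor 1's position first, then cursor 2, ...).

Answer: 2 6 9

Derivation:
After op 1 (move_left): buffer="vezbtwd" (len 7), cursors c1@0 c2@2 c3@3, authorship .......
After op 2 (insert('f')): buffer="fvefzfbtwd" (len 10), cursors c1@1 c2@4 c3@6, authorship 1..2.3....
After op 3 (insert('r')): buffer="frvefrzfrbtwd" (len 13), cursors c1@2 c2@6 c3@9, authorship 11..22.33....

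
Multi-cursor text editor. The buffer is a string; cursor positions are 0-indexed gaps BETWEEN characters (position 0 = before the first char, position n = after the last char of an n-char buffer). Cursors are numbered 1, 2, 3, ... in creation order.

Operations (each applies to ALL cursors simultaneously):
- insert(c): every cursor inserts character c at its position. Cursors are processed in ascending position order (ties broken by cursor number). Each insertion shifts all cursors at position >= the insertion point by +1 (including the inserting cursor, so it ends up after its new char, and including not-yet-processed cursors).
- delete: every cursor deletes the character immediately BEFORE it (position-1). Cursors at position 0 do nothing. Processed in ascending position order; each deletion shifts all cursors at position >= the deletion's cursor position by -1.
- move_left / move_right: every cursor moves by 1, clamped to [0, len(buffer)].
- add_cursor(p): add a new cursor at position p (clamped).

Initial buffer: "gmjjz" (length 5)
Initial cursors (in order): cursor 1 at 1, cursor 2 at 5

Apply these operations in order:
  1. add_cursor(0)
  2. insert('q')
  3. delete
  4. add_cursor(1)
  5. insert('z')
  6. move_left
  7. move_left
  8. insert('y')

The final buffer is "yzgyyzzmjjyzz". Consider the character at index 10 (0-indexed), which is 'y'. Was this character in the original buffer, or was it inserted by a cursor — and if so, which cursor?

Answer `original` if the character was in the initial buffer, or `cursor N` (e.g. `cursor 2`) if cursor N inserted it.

Answer: cursor 2

Derivation:
After op 1 (add_cursor(0)): buffer="gmjjz" (len 5), cursors c3@0 c1@1 c2@5, authorship .....
After op 2 (insert('q')): buffer="qgqmjjzq" (len 8), cursors c3@1 c1@3 c2@8, authorship 3.1....2
After op 3 (delete): buffer="gmjjz" (len 5), cursors c3@0 c1@1 c2@5, authorship .....
After op 4 (add_cursor(1)): buffer="gmjjz" (len 5), cursors c3@0 c1@1 c4@1 c2@5, authorship .....
After op 5 (insert('z')): buffer="zgzzmjjzz" (len 9), cursors c3@1 c1@4 c4@4 c2@9, authorship 3.14....2
After op 6 (move_left): buffer="zgzzmjjzz" (len 9), cursors c3@0 c1@3 c4@3 c2@8, authorship 3.14....2
After op 7 (move_left): buffer="zgzzmjjzz" (len 9), cursors c3@0 c1@2 c4@2 c2@7, authorship 3.14....2
After op 8 (insert('y')): buffer="yzgyyzzmjjyzz" (len 13), cursors c3@1 c1@5 c4@5 c2@11, authorship 33.1414...2.2
Authorship (.=original, N=cursor N): 3 3 . 1 4 1 4 . . . 2 . 2
Index 10: author = 2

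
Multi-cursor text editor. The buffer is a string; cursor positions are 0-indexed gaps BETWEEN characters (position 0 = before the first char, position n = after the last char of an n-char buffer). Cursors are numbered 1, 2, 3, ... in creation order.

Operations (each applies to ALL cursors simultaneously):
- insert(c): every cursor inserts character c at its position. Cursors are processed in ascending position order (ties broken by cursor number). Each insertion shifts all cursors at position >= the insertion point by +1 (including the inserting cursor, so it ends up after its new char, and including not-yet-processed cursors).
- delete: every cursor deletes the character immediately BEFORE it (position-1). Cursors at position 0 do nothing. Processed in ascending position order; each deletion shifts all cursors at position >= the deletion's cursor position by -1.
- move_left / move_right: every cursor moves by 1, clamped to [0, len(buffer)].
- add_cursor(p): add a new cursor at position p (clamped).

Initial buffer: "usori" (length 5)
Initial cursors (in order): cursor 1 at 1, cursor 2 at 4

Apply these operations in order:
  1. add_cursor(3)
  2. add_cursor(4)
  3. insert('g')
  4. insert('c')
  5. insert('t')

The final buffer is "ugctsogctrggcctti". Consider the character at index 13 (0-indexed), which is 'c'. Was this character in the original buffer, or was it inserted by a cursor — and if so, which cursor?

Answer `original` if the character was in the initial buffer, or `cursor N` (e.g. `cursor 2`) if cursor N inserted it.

Answer: cursor 4

Derivation:
After op 1 (add_cursor(3)): buffer="usori" (len 5), cursors c1@1 c3@3 c2@4, authorship .....
After op 2 (add_cursor(4)): buffer="usori" (len 5), cursors c1@1 c3@3 c2@4 c4@4, authorship .....
After op 3 (insert('g')): buffer="ugsogrggi" (len 9), cursors c1@2 c3@5 c2@8 c4@8, authorship .1..3.24.
After op 4 (insert('c')): buffer="ugcsogcrggcci" (len 13), cursors c1@3 c3@7 c2@12 c4@12, authorship .11..33.2424.
After op 5 (insert('t')): buffer="ugctsogctrggcctti" (len 17), cursors c1@4 c3@9 c2@16 c4@16, authorship .111..333.242424.
Authorship (.=original, N=cursor N): . 1 1 1 . . 3 3 3 . 2 4 2 4 2 4 .
Index 13: author = 4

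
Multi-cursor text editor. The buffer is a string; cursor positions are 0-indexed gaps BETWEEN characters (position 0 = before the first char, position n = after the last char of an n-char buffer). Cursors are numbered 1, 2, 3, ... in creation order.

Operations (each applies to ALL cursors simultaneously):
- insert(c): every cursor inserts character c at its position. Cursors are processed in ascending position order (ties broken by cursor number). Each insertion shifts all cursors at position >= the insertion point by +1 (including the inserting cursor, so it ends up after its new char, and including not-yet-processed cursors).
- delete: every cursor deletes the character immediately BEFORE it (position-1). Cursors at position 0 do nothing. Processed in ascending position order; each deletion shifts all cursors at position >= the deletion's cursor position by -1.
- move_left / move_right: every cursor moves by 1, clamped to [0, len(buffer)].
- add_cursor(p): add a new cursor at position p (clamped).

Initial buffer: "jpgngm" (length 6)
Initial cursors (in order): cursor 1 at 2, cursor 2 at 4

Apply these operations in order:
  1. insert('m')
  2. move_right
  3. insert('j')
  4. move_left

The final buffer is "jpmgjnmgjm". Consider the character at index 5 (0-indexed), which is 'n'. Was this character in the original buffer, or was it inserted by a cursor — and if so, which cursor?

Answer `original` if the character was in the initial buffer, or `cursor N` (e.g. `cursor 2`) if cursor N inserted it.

Answer: original

Derivation:
After op 1 (insert('m')): buffer="jpmgnmgm" (len 8), cursors c1@3 c2@6, authorship ..1..2..
After op 2 (move_right): buffer="jpmgnmgm" (len 8), cursors c1@4 c2@7, authorship ..1..2..
After op 3 (insert('j')): buffer="jpmgjnmgjm" (len 10), cursors c1@5 c2@9, authorship ..1.1.2.2.
After op 4 (move_left): buffer="jpmgjnmgjm" (len 10), cursors c1@4 c2@8, authorship ..1.1.2.2.
Authorship (.=original, N=cursor N): . . 1 . 1 . 2 . 2 .
Index 5: author = original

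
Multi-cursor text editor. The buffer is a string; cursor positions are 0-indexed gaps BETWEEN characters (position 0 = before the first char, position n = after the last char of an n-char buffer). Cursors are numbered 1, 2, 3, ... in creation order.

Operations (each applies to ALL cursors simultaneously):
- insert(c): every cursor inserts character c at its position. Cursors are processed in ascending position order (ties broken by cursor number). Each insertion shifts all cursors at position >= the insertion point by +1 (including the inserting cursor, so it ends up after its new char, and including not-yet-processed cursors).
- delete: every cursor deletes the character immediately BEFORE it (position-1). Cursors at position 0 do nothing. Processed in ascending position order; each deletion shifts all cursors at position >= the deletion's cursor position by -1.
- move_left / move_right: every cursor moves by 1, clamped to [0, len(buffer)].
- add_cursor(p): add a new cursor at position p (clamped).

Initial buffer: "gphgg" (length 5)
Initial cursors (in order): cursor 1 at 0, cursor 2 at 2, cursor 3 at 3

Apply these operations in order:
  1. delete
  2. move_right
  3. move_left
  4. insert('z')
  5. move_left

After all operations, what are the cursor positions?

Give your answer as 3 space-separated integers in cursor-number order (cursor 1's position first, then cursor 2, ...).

After op 1 (delete): buffer="ggg" (len 3), cursors c1@0 c2@1 c3@1, authorship ...
After op 2 (move_right): buffer="ggg" (len 3), cursors c1@1 c2@2 c3@2, authorship ...
After op 3 (move_left): buffer="ggg" (len 3), cursors c1@0 c2@1 c3@1, authorship ...
After op 4 (insert('z')): buffer="zgzzgg" (len 6), cursors c1@1 c2@4 c3@4, authorship 1.23..
After op 5 (move_left): buffer="zgzzgg" (len 6), cursors c1@0 c2@3 c3@3, authorship 1.23..

Answer: 0 3 3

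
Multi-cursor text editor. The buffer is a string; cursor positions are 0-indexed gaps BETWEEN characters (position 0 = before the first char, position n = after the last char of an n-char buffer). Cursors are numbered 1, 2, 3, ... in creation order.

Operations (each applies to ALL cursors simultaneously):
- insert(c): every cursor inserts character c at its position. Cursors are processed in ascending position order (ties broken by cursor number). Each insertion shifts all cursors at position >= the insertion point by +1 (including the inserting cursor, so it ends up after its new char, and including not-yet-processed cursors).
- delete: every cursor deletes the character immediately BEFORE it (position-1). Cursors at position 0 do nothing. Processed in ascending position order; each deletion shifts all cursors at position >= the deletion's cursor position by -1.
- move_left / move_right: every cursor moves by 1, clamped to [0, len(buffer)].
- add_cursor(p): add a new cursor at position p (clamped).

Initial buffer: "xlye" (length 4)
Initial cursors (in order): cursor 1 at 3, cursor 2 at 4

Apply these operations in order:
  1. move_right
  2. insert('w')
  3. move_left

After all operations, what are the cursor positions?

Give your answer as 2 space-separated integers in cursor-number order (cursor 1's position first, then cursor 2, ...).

Answer: 5 5

Derivation:
After op 1 (move_right): buffer="xlye" (len 4), cursors c1@4 c2@4, authorship ....
After op 2 (insert('w')): buffer="xlyeww" (len 6), cursors c1@6 c2@6, authorship ....12
After op 3 (move_left): buffer="xlyeww" (len 6), cursors c1@5 c2@5, authorship ....12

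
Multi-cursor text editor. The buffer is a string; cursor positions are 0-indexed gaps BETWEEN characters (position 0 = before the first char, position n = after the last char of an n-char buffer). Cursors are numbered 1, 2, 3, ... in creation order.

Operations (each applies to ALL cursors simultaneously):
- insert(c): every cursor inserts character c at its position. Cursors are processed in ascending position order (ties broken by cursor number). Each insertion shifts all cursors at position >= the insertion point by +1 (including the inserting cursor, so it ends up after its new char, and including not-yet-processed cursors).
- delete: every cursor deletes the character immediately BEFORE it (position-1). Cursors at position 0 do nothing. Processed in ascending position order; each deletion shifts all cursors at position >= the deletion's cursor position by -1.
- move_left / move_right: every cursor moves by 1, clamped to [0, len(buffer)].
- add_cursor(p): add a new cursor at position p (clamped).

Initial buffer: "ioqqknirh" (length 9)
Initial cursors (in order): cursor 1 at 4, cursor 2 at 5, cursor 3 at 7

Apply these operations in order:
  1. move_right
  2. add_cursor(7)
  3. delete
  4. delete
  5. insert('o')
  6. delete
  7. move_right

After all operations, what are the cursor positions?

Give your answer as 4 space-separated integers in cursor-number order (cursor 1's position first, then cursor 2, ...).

Answer: 1 1 1 1

Derivation:
After op 1 (move_right): buffer="ioqqknirh" (len 9), cursors c1@5 c2@6 c3@8, authorship .........
After op 2 (add_cursor(7)): buffer="ioqqknirh" (len 9), cursors c1@5 c2@6 c4@7 c3@8, authorship .........
After op 3 (delete): buffer="ioqqh" (len 5), cursors c1@4 c2@4 c3@4 c4@4, authorship .....
After op 4 (delete): buffer="h" (len 1), cursors c1@0 c2@0 c3@0 c4@0, authorship .
After op 5 (insert('o')): buffer="ooooh" (len 5), cursors c1@4 c2@4 c3@4 c4@4, authorship 1234.
After op 6 (delete): buffer="h" (len 1), cursors c1@0 c2@0 c3@0 c4@0, authorship .
After op 7 (move_right): buffer="h" (len 1), cursors c1@1 c2@1 c3@1 c4@1, authorship .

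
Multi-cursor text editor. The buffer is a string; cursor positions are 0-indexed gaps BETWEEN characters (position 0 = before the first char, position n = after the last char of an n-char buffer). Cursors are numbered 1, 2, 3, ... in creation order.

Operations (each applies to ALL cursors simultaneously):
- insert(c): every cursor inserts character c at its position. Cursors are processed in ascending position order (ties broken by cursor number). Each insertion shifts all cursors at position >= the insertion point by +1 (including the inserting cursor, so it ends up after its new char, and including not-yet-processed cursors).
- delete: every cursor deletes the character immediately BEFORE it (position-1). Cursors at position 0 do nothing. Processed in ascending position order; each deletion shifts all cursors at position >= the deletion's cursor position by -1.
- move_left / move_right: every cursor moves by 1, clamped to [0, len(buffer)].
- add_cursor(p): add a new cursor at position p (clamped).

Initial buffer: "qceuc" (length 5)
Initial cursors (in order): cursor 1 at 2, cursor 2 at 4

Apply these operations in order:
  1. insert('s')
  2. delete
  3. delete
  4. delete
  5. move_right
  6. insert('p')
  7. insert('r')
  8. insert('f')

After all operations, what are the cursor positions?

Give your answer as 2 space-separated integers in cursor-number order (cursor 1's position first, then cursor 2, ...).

After op 1 (insert('s')): buffer="qcseusc" (len 7), cursors c1@3 c2@6, authorship ..1..2.
After op 2 (delete): buffer="qceuc" (len 5), cursors c1@2 c2@4, authorship .....
After op 3 (delete): buffer="qec" (len 3), cursors c1@1 c2@2, authorship ...
After op 4 (delete): buffer="c" (len 1), cursors c1@0 c2@0, authorship .
After op 5 (move_right): buffer="c" (len 1), cursors c1@1 c2@1, authorship .
After op 6 (insert('p')): buffer="cpp" (len 3), cursors c1@3 c2@3, authorship .12
After op 7 (insert('r')): buffer="cpprr" (len 5), cursors c1@5 c2@5, authorship .1212
After op 8 (insert('f')): buffer="cpprrff" (len 7), cursors c1@7 c2@7, authorship .121212

Answer: 7 7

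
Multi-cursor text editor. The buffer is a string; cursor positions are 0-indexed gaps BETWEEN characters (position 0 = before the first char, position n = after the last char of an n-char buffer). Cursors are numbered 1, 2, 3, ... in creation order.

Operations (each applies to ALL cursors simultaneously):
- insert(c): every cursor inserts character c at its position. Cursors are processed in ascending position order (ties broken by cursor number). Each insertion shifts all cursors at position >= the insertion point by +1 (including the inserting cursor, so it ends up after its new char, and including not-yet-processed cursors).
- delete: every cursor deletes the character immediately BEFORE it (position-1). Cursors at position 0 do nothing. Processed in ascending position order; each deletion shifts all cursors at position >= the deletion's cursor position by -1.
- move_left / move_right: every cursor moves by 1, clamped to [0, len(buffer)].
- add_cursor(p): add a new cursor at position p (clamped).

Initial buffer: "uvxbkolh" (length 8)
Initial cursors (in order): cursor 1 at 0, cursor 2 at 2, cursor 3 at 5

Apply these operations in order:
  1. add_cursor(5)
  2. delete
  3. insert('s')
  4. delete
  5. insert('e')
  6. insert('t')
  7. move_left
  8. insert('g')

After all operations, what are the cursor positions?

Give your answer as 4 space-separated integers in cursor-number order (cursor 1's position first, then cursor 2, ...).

Answer: 2 6 13 13

Derivation:
After op 1 (add_cursor(5)): buffer="uvxbkolh" (len 8), cursors c1@0 c2@2 c3@5 c4@5, authorship ........
After op 2 (delete): buffer="uxolh" (len 5), cursors c1@0 c2@1 c3@2 c4@2, authorship .....
After op 3 (insert('s')): buffer="susxssolh" (len 9), cursors c1@1 c2@3 c3@6 c4@6, authorship 1.2.34...
After op 4 (delete): buffer="uxolh" (len 5), cursors c1@0 c2@1 c3@2 c4@2, authorship .....
After op 5 (insert('e')): buffer="euexeeolh" (len 9), cursors c1@1 c2@3 c3@6 c4@6, authorship 1.2.34...
After op 6 (insert('t')): buffer="etuetxeettolh" (len 13), cursors c1@2 c2@5 c3@10 c4@10, authorship 11.22.3434...
After op 7 (move_left): buffer="etuetxeettolh" (len 13), cursors c1@1 c2@4 c3@9 c4@9, authorship 11.22.3434...
After op 8 (insert('g')): buffer="egtuegtxeetggtolh" (len 17), cursors c1@2 c2@6 c3@13 c4@13, authorship 111.222.343344...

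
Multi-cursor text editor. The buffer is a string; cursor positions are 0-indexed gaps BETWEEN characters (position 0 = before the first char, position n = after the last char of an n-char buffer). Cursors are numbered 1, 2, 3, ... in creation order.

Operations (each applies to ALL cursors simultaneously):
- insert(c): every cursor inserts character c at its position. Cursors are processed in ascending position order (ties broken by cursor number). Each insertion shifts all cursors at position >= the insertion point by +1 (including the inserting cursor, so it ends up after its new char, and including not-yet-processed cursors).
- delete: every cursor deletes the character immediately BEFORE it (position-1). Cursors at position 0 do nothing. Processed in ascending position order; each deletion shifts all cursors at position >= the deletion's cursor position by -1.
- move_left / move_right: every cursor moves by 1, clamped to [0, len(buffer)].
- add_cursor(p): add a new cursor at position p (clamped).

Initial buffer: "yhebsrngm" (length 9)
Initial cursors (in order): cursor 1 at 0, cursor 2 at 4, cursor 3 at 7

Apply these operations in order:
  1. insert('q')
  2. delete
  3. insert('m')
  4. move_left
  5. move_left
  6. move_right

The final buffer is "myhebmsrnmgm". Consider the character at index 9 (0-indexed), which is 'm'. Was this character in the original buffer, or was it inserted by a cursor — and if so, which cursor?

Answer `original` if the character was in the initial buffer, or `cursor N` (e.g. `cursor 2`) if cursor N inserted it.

After op 1 (insert('q')): buffer="qyhebqsrnqgm" (len 12), cursors c1@1 c2@6 c3@10, authorship 1....2...3..
After op 2 (delete): buffer="yhebsrngm" (len 9), cursors c1@0 c2@4 c3@7, authorship .........
After op 3 (insert('m')): buffer="myhebmsrnmgm" (len 12), cursors c1@1 c2@6 c3@10, authorship 1....2...3..
After op 4 (move_left): buffer="myhebmsrnmgm" (len 12), cursors c1@0 c2@5 c3@9, authorship 1....2...3..
After op 5 (move_left): buffer="myhebmsrnmgm" (len 12), cursors c1@0 c2@4 c3@8, authorship 1....2...3..
After op 6 (move_right): buffer="myhebmsrnmgm" (len 12), cursors c1@1 c2@5 c3@9, authorship 1....2...3..
Authorship (.=original, N=cursor N): 1 . . . . 2 . . . 3 . .
Index 9: author = 3

Answer: cursor 3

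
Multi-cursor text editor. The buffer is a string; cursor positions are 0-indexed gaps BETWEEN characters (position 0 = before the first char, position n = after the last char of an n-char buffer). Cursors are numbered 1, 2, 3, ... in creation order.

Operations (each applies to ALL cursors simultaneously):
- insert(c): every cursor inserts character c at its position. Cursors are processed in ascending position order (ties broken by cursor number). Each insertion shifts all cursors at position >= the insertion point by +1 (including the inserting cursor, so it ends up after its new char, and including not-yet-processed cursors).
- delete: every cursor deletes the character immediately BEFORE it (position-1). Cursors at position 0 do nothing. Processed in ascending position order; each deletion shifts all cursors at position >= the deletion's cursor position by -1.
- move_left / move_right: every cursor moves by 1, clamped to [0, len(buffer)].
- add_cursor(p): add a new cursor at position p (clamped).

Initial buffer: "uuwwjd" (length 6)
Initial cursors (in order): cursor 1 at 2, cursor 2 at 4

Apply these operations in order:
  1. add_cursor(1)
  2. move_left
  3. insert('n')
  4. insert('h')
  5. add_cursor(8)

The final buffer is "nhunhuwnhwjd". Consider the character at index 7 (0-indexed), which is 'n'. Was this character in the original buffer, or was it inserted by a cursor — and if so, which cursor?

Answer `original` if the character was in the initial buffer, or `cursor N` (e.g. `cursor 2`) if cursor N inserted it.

Answer: cursor 2

Derivation:
After op 1 (add_cursor(1)): buffer="uuwwjd" (len 6), cursors c3@1 c1@2 c2@4, authorship ......
After op 2 (move_left): buffer="uuwwjd" (len 6), cursors c3@0 c1@1 c2@3, authorship ......
After op 3 (insert('n')): buffer="nunuwnwjd" (len 9), cursors c3@1 c1@3 c2@6, authorship 3.1..2...
After op 4 (insert('h')): buffer="nhunhuwnhwjd" (len 12), cursors c3@2 c1@5 c2@9, authorship 33.11..22...
After op 5 (add_cursor(8)): buffer="nhunhuwnhwjd" (len 12), cursors c3@2 c1@5 c4@8 c2@9, authorship 33.11..22...
Authorship (.=original, N=cursor N): 3 3 . 1 1 . . 2 2 . . .
Index 7: author = 2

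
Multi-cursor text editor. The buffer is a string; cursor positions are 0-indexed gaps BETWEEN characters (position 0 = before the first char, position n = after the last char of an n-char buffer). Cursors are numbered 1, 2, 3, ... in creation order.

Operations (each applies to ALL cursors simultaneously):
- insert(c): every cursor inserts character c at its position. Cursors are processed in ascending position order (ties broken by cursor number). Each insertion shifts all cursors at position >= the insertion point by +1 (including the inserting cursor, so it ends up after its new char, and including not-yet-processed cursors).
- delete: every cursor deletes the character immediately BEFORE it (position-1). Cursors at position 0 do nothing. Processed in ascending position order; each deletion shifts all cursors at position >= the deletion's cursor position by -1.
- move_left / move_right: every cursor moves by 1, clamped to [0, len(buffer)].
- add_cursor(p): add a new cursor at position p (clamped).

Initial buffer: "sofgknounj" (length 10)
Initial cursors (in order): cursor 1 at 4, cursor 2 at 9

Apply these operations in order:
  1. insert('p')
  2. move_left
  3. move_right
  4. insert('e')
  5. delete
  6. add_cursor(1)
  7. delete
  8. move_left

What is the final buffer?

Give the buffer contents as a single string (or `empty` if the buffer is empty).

After op 1 (insert('p')): buffer="sofgpknounpj" (len 12), cursors c1@5 c2@11, authorship ....1.....2.
After op 2 (move_left): buffer="sofgpknounpj" (len 12), cursors c1@4 c2@10, authorship ....1.....2.
After op 3 (move_right): buffer="sofgpknounpj" (len 12), cursors c1@5 c2@11, authorship ....1.....2.
After op 4 (insert('e')): buffer="sofgpeknounpej" (len 14), cursors c1@6 c2@13, authorship ....11.....22.
After op 5 (delete): buffer="sofgpknounpj" (len 12), cursors c1@5 c2@11, authorship ....1.....2.
After op 6 (add_cursor(1)): buffer="sofgpknounpj" (len 12), cursors c3@1 c1@5 c2@11, authorship ....1.....2.
After op 7 (delete): buffer="ofgknounj" (len 9), cursors c3@0 c1@3 c2@8, authorship .........
After op 8 (move_left): buffer="ofgknounj" (len 9), cursors c3@0 c1@2 c2@7, authorship .........

Answer: ofgknounj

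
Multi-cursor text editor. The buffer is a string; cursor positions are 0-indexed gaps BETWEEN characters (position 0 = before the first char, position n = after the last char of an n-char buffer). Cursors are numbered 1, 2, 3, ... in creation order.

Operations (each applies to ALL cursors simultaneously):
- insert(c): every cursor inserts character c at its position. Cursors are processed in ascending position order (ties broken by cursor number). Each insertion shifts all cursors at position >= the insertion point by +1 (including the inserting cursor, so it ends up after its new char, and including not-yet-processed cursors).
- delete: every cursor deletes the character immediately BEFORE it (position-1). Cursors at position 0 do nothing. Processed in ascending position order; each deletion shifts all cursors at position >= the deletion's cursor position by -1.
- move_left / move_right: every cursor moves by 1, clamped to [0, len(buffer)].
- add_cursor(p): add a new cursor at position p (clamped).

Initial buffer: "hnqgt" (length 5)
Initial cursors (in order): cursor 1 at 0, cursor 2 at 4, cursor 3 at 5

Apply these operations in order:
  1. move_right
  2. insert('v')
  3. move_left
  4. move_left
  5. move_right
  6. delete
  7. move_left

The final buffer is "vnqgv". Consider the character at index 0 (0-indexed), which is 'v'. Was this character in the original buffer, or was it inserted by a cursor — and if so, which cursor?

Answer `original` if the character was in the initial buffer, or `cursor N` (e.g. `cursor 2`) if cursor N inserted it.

Answer: cursor 1

Derivation:
After op 1 (move_right): buffer="hnqgt" (len 5), cursors c1@1 c2@5 c3@5, authorship .....
After op 2 (insert('v')): buffer="hvnqgtvv" (len 8), cursors c1@2 c2@8 c3@8, authorship .1....23
After op 3 (move_left): buffer="hvnqgtvv" (len 8), cursors c1@1 c2@7 c3@7, authorship .1....23
After op 4 (move_left): buffer="hvnqgtvv" (len 8), cursors c1@0 c2@6 c3@6, authorship .1....23
After op 5 (move_right): buffer="hvnqgtvv" (len 8), cursors c1@1 c2@7 c3@7, authorship .1....23
After op 6 (delete): buffer="vnqgv" (len 5), cursors c1@0 c2@4 c3@4, authorship 1...3
After op 7 (move_left): buffer="vnqgv" (len 5), cursors c1@0 c2@3 c3@3, authorship 1...3
Authorship (.=original, N=cursor N): 1 . . . 3
Index 0: author = 1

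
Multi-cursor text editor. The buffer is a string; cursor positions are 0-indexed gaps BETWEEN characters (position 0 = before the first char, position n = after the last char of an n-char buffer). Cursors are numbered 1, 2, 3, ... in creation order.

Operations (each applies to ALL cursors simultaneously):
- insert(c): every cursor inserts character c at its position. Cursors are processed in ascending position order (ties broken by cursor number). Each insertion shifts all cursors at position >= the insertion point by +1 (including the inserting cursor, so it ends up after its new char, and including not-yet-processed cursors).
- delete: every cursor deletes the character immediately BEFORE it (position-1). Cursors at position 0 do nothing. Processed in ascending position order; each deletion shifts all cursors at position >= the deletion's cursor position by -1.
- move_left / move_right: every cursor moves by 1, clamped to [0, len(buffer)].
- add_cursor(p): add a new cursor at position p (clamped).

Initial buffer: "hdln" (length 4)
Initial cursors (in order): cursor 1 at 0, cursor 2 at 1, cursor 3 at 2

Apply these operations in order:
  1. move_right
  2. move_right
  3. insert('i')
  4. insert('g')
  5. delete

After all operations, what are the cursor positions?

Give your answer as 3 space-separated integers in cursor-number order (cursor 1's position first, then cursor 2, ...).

Answer: 3 5 7

Derivation:
After op 1 (move_right): buffer="hdln" (len 4), cursors c1@1 c2@2 c3@3, authorship ....
After op 2 (move_right): buffer="hdln" (len 4), cursors c1@2 c2@3 c3@4, authorship ....
After op 3 (insert('i')): buffer="hdilini" (len 7), cursors c1@3 c2@5 c3@7, authorship ..1.2.3
After op 4 (insert('g')): buffer="hdiglignig" (len 10), cursors c1@4 c2@7 c3@10, authorship ..11.22.33
After op 5 (delete): buffer="hdilini" (len 7), cursors c1@3 c2@5 c3@7, authorship ..1.2.3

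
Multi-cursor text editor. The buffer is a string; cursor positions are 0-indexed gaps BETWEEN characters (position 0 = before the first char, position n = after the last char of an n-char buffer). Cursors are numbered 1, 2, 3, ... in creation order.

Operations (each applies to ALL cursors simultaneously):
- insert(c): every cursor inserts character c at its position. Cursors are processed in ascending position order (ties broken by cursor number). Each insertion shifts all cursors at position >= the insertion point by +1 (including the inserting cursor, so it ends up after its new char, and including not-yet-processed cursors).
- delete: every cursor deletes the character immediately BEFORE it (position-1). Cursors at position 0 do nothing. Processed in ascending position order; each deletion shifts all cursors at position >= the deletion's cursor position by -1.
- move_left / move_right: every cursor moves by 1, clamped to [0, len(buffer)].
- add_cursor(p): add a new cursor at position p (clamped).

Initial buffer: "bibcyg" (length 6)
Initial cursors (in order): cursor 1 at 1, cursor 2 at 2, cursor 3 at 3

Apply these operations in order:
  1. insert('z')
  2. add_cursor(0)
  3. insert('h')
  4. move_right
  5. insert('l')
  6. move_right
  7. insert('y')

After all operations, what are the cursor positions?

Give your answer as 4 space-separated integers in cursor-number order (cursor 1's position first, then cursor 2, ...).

After op 1 (insert('z')): buffer="bzizbzcyg" (len 9), cursors c1@2 c2@4 c3@6, authorship .1.2.3...
After op 2 (add_cursor(0)): buffer="bzizbzcyg" (len 9), cursors c4@0 c1@2 c2@4 c3@6, authorship .1.2.3...
After op 3 (insert('h')): buffer="hbzhizhbzhcyg" (len 13), cursors c4@1 c1@4 c2@7 c3@10, authorship 4.11.22.33...
After op 4 (move_right): buffer="hbzhizhbzhcyg" (len 13), cursors c4@2 c1@5 c2@8 c3@11, authorship 4.11.22.33...
After op 5 (insert('l')): buffer="hblzhilzhblzhclyg" (len 17), cursors c4@3 c1@7 c2@11 c3@15, authorship 4.411.122.233.3..
After op 6 (move_right): buffer="hblzhilzhblzhclyg" (len 17), cursors c4@4 c1@8 c2@12 c3@16, authorship 4.411.122.233.3..
After op 7 (insert('y')): buffer="hblzyhilzyhblzyhclyyg" (len 21), cursors c4@5 c1@10 c2@15 c3@20, authorship 4.4141.1212.2323.3.3.

Answer: 10 15 20 5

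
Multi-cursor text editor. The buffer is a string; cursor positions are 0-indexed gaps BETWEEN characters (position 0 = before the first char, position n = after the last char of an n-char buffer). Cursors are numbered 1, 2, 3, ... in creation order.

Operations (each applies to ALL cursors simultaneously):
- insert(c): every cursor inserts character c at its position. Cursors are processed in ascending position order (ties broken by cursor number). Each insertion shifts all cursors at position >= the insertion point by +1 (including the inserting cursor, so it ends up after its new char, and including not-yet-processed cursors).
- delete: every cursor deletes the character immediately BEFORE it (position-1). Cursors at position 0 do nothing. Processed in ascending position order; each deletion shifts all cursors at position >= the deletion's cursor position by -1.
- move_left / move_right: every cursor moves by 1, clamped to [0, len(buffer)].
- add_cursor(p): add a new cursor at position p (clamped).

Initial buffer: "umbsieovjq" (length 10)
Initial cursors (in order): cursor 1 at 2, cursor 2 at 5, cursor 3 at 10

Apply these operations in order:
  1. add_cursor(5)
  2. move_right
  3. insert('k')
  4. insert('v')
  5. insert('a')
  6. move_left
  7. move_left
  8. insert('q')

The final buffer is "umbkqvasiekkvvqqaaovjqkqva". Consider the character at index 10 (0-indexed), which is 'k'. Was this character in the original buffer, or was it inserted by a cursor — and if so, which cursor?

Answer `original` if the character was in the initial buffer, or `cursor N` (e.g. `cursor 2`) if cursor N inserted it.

Answer: cursor 2

Derivation:
After op 1 (add_cursor(5)): buffer="umbsieovjq" (len 10), cursors c1@2 c2@5 c4@5 c3@10, authorship ..........
After op 2 (move_right): buffer="umbsieovjq" (len 10), cursors c1@3 c2@6 c4@6 c3@10, authorship ..........
After op 3 (insert('k')): buffer="umbksiekkovjqk" (len 14), cursors c1@4 c2@9 c4@9 c3@14, authorship ...1...24....3
After op 4 (insert('v')): buffer="umbkvsiekkvvovjqkv" (len 18), cursors c1@5 c2@12 c4@12 c3@18, authorship ...11...2424....33
After op 5 (insert('a')): buffer="umbkvasiekkvvaaovjqkva" (len 22), cursors c1@6 c2@15 c4@15 c3@22, authorship ...111...242424....333
After op 6 (move_left): buffer="umbkvasiekkvvaaovjqkva" (len 22), cursors c1@5 c2@14 c4@14 c3@21, authorship ...111...242424....333
After op 7 (move_left): buffer="umbkvasiekkvvaaovjqkva" (len 22), cursors c1@4 c2@13 c4@13 c3@20, authorship ...111...242424....333
After op 8 (insert('q')): buffer="umbkqvasiekkvvqqaaovjqkqva" (len 26), cursors c1@5 c2@16 c4@16 c3@24, authorship ...1111...24242424....3333
Authorship (.=original, N=cursor N): . . . 1 1 1 1 . . . 2 4 2 4 2 4 2 4 . . . . 3 3 3 3
Index 10: author = 2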